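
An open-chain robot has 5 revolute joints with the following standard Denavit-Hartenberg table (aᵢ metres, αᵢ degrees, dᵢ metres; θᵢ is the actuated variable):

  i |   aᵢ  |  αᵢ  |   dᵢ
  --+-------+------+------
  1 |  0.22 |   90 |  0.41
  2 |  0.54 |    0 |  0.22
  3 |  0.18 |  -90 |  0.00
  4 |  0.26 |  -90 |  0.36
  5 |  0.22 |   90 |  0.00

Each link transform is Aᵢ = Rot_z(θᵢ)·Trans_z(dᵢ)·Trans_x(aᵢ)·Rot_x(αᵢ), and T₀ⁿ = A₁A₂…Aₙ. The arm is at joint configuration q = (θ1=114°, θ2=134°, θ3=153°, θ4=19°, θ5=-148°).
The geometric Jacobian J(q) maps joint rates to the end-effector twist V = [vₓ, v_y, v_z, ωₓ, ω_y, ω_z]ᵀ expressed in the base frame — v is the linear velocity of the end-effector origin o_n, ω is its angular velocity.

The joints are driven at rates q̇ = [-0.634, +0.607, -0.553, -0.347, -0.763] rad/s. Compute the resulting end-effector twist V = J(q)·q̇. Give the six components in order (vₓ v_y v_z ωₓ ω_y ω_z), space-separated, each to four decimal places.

o_n = [0.0272, 0.4210, 0.6993]
J₁: ẑ×o_n = [-0.4210, 0.0272, 0.0000], ω = ẑ
J2: z=[0.9135, 0.4067, 0.0000] o=[-0.0895, 0.2010, 0.4100] → [0.1176, -0.2642, 0.1536, 0.9135, 0.4067, 0.0000]
J3: z=[0.9135, 0.4067, 0.0000] o=[0.2641, -0.0522, 0.7984] → [-0.0403, 0.0906, 0.5287, 0.9135, 0.4067, 0.0000]
J4: z=[-0.3890, 0.8736, 0.2924] o=[0.2427, -0.0041, 0.6263] → [-0.0606, -0.0346, 0.0229, -0.3890, 0.8736, 0.2924]
J5: z=[-0.8251, -0.4715, 0.3113] o=[-0.0039, 0.3416, 0.4965] → [-0.1204, 0.1770, -0.0509, -0.8251, -0.4715, 0.3113]
V = J·q̇ = [0.4735, -0.3508, -0.1683, 0.8138, 0.0786, -0.9730]

0.4735 -0.3508 -0.1683 0.8138 0.0786 -0.9730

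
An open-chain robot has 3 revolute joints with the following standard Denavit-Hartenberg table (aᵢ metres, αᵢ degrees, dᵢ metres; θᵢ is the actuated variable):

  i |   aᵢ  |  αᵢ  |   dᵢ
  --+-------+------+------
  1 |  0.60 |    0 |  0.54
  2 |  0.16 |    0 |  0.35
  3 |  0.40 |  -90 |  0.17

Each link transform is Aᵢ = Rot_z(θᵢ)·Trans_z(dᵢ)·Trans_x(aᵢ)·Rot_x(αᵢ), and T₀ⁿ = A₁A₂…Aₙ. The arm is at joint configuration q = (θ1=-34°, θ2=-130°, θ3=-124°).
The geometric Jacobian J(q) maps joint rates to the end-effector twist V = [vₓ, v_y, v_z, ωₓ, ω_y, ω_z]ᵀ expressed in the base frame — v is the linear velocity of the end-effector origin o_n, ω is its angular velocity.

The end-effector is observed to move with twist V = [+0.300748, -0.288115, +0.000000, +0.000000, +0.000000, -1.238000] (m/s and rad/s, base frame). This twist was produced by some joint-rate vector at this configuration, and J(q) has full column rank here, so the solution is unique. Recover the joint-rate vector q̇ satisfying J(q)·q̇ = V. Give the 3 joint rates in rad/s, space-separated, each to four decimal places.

o_n = [0.4672, 0.0008, 1.0600]
J₁: ẑ×o_n = [-0.0008, 0.4672, 0.0000], ω = ẑ
J2: z=[0.0000, 0.0000, 1.0000] o=[0.4974, -0.3355, 0.5400] → [-0.3363, -0.0302, 0.0000, 0.0000, 0.0000, 1.0000]
J3: z=[0.0000, 0.0000, 1.0000] o=[0.3436, -0.3796, 0.8900] → [-0.3804, 0.1236, 0.0000, 0.0000, 0.0000, 1.0000]
q̇ = J⁺·V = [-0.4370, -0.0980, -0.7030]

-0.4370 -0.0980 -0.7030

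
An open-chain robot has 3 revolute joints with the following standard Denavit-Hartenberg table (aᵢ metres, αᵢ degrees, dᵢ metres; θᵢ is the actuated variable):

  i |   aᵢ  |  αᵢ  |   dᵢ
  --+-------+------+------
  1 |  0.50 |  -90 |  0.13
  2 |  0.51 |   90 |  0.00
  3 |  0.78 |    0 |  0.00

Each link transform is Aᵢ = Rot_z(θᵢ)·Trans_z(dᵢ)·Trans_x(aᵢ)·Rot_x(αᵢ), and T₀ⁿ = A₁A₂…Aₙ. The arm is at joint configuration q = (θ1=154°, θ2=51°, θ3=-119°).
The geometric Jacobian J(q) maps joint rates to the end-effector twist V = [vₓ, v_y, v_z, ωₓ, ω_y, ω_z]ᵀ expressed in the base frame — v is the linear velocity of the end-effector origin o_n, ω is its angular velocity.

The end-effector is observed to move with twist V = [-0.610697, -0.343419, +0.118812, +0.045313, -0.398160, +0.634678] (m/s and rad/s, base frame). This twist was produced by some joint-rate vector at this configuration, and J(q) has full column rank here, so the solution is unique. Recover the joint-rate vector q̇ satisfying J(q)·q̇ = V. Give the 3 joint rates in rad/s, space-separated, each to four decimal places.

0.8090 0.3380 -0.2770

o_n = [-0.2249, 0.8687, 0.0275]
J₁: ẑ×o_n = [-0.8687, -0.2249, 0.0000], ω = ẑ
J2: z=[-0.4384, -0.8988, 0.0000] o=[-0.4494, 0.2192, 0.1300] → [0.0921, -0.0449, -0.0830, -0.4384, -0.8988, 0.0000]
J3: z=[-0.6985, 0.3407, 0.6293] o=[-0.7379, 0.3599, -0.2663] → [-0.2201, 0.5281, -0.5302, -0.6985, 0.3407, 0.6293]
q̇ = J⁺·V = [0.8090, 0.3380, -0.2770]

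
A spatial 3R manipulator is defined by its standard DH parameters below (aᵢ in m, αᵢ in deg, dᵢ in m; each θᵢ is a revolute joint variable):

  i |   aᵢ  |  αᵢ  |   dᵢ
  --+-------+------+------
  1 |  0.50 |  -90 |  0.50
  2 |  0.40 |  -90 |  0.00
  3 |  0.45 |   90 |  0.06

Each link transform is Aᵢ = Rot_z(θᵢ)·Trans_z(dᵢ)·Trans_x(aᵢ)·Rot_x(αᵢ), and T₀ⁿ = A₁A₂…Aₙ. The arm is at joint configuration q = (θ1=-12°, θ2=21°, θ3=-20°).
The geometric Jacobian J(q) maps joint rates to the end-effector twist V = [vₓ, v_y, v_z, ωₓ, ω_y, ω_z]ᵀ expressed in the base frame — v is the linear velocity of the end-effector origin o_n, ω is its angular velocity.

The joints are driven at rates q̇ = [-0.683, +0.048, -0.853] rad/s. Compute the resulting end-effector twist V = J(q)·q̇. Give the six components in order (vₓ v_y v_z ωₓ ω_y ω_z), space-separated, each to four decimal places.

o_n = [1.2515, -0.1087, 0.1491]
J₁: ẑ×o_n = [0.1087, 1.2515, -0.0000], ω = ẑ
J2: z=[0.2079, 0.9781, 0.0000] o=[0.4891, -0.1040, 0.5000] → [-0.3432, 0.0730, -0.7467, 0.2079, 0.9781, 0.0000]
J3: z=[-0.3505, 0.0745, -0.9336] o=[0.8543, -0.1816, 0.3567] → [0.0526, -0.4435, -0.0552, -0.3505, 0.0745, -0.9336]
V = J·q̇ = [-0.1356, -0.4729, 0.0112, 0.3090, -0.0166, 0.1133]

-0.1356 -0.4729 0.0112 0.3090 -0.0166 0.1133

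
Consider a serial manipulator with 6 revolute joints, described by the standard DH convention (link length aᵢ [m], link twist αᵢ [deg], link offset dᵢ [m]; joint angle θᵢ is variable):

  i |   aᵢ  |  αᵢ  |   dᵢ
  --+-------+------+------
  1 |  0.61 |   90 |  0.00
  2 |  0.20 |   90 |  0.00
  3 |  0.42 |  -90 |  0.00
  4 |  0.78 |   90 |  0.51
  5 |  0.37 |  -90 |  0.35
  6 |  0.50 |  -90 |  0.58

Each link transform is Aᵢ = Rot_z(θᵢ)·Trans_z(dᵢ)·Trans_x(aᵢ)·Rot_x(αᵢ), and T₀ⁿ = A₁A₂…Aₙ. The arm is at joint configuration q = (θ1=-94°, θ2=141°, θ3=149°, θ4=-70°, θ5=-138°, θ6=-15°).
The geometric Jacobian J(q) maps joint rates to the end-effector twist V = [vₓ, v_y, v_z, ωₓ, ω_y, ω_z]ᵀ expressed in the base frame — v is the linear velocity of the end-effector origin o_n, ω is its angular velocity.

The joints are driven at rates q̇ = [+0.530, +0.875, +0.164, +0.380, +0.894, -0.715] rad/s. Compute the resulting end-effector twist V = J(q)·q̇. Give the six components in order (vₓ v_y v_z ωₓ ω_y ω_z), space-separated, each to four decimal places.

o_n = [-0.5530, -0.7415, 0.7207]
J₁: ẑ×o_n = [0.7415, -0.5530, 0.0000], ω = ẑ
J2: z=[-0.9976, 0.0698, 0.0000] o=[-0.0426, -0.6085, 0.0000] → [0.0503, 0.7189, 0.1682, -0.9976, 0.0698, 0.0000]
J3: z=[-0.0439, -0.6278, 0.7771] o=[-0.0317, -0.4535, 0.1259] → [-0.1496, -0.3790, -0.3146, -0.0439, -0.6278, 0.7771]
J4: z=[0.8272, -0.4591, -0.3241] o=[-0.2670, -0.7175, -0.1007] → [-0.3849, -0.5867, -0.1511, 0.8272, -0.4591, -0.3241]
J5: z=[0.5114, 0.3760, 0.7727] o=[-0.0268, -1.5794, 0.1597] → [-0.4366, -0.6935, 0.6264, 0.5114, 0.3760, 0.7727]
J6: z=[-0.7705, -0.1974, 0.6061] o=[0.0114, -1.1129, 0.3603] → [-0.2962, -0.0644, -0.3976, -0.7705, -0.1974, 0.6061]
V = J·q̇ = [0.0877, -0.5231, 0.8825, 0.4424, 0.2609, 0.7917]

0.0877 -0.5231 0.8825 0.4424 0.2609 0.7917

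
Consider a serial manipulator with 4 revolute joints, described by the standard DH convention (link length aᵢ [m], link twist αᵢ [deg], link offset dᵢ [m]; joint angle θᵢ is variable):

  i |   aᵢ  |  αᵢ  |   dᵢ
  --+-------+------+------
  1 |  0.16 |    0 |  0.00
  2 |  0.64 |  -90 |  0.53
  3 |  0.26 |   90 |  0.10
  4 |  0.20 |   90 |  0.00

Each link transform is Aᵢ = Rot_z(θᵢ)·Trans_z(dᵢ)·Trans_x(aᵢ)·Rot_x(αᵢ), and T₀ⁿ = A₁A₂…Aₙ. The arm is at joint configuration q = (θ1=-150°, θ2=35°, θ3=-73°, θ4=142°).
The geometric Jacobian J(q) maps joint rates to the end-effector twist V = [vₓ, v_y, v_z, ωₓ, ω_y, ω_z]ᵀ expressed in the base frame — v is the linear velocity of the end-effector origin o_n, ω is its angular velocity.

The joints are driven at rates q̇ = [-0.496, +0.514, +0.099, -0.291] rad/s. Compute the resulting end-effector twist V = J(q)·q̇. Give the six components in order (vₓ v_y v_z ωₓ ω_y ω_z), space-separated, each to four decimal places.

o_n = [-0.2195, -0.7815, 0.6279]
J₁: ẑ×o_n = [0.7815, -0.2195, 0.0000], ω = ẑ
J2: z=[0.0000, 0.0000, 1.0000] o=[-0.1386, -0.0800, 0.0000] → [0.7015, -0.0809, 0.0000, 0.0000, 0.0000, 1.0000]
J3: z=[0.9063, -0.4226, 0.0000] o=[-0.4090, -0.6600, 0.5300] → [-0.0414, -0.0887, -0.0299, 0.9063, -0.4226, 0.0000]
J4: z=[0.4042, 0.8667, 0.2924] o=[-0.3505, -0.7712, 0.7786] → [-0.1276, 0.0992, -0.1178, 0.4042, 0.8667, 0.2924]
V = J·q̇ = [0.0060, 0.0296, 0.0313, -0.0279, -0.2941, -0.0671]

0.0060 0.0296 0.0313 -0.0279 -0.2941 -0.0671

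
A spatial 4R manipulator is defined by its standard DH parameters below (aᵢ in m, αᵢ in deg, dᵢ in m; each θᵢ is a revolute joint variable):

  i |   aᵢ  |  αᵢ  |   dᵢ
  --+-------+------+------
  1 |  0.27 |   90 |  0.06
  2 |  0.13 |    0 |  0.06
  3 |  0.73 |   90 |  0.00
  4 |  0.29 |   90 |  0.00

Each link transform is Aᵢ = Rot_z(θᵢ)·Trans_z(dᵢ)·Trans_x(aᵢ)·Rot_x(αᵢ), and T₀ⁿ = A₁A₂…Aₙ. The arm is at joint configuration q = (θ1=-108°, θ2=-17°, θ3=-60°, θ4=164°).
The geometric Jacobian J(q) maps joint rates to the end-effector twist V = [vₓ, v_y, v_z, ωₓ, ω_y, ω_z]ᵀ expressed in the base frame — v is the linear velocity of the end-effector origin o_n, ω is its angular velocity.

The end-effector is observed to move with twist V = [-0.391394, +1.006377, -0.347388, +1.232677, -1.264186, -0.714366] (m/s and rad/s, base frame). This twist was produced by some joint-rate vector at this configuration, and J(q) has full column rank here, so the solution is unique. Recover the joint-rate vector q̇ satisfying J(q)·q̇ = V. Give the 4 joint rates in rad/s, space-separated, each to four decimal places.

-0.9040 -0.9900 -0.5730 -0.8430

o_n = [-0.2863, -0.4283, -0.4177]
J₁: ẑ×o_n = [0.4283, -0.2863, 0.0000], ω = ẑ
J2: z=[-0.9511, 0.3090, 0.0000] o=[-0.0834, -0.2568, 0.0600] → [-0.1476, -0.4543, 0.2258, -0.9511, 0.3090, 0.0000]
J3: z=[-0.9511, 0.3090, 0.0000] o=[-0.1789, -0.3565, 0.0220] → [-0.1359, -0.4182, 0.1015, -0.9511, 0.3090, 0.0000]
J4: z=[0.3011, 0.9267, -0.2250] o=[-0.2297, -0.5127, -0.6893] → [0.2707, -0.0690, 0.0779, 0.3011, 0.9267, -0.2250]
q̇ = J⁺·V = [-0.9040, -0.9900, -0.5730, -0.8430]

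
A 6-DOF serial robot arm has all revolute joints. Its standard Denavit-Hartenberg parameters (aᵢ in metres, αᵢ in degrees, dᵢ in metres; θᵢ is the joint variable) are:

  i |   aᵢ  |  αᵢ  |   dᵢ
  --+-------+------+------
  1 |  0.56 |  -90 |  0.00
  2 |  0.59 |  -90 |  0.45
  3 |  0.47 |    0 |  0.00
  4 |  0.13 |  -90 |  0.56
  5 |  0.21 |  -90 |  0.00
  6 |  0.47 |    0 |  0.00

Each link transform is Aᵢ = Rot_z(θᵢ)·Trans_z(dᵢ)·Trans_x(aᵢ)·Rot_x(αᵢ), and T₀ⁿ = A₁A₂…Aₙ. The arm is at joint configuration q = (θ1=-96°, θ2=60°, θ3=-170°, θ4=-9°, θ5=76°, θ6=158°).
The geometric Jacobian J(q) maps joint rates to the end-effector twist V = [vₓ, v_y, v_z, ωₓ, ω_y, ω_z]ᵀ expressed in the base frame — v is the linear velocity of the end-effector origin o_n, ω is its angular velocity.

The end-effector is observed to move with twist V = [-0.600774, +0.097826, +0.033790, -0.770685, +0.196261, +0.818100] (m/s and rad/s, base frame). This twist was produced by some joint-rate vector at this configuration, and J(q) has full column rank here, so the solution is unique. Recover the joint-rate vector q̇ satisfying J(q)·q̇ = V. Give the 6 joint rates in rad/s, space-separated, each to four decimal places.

o_n = [0.3644, 0.0525, -0.4317]
J₁: ẑ×o_n = [-0.0525, 0.3644, 0.0000], ω = ẑ
J2: z=[0.9945, -0.1045, 0.0000] o=[-0.0585, -0.5569, 0.0000] → [0.0451, 0.4293, 0.6503, 0.9945, -0.1045, 0.0000]
J3: z=[0.0905, 0.8613, -0.5000] o=[0.3582, -0.8974, -0.5110] → [0.5432, -0.0103, 0.0806, 0.0905, 0.8613, -0.5000]
J4: z=[0.0905, 0.8613, -0.5000] o=[0.4635, -0.6757, -0.1101] → [0.0871, 0.0787, 0.1513, 0.0905, 0.8613, -0.5000]
J5: z=[0.9935, -0.1132, -0.0151] o=[0.5233, -0.1290, -0.2775] → [0.0202, 0.1556, 0.1624, 0.9935, -0.1132, -0.0151]
J6: z=[-0.0894, -0.6890, -0.7192] o=[0.5084, -0.2793, -0.1317] → [0.4454, 0.0767, -0.1289, -0.0894, -0.6890, -0.7192]
q̇ = J⁺·V = [0.4100, 0.1720, -0.8090, 0.6060, -0.9660, -0.4060]

0.4100 0.1720 -0.8090 0.6060 -0.9660 -0.4060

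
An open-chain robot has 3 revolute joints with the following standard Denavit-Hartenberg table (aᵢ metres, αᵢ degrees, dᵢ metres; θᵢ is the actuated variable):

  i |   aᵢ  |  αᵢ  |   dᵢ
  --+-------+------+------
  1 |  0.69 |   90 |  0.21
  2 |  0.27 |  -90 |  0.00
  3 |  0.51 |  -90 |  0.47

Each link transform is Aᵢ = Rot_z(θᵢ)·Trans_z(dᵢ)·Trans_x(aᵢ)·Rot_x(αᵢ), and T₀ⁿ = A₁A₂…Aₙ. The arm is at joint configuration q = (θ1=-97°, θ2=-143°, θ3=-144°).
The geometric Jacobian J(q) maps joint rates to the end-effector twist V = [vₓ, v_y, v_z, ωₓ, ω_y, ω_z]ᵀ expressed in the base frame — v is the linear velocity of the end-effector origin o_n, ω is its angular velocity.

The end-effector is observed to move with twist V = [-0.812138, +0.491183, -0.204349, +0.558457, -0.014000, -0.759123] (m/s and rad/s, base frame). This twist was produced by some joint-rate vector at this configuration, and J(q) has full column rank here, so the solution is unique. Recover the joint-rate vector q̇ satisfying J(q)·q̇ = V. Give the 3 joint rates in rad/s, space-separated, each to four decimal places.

o_n = [-0.4300, -1.0421, -0.0795]
J₁: ẑ×o_n = [1.0421, -0.4300, 0.0000], ω = ẑ
J2: z=[-0.9925, 0.1219, 0.0000] o=[-0.0841, -0.6849, 0.2100] → [-0.0353, -0.2874, 0.3967, -0.9925, 0.1219, 0.0000]
J3: z=[-0.0733, -0.5973, -0.7986] o=[-0.0578, -0.4708, 0.0475] → [-0.3803, 0.2879, -0.1804, -0.0733, -0.5973, -0.7986]
q̇ = J⁺·V = [-0.8310, -0.5560, -0.0900]

-0.8310 -0.5560 -0.0900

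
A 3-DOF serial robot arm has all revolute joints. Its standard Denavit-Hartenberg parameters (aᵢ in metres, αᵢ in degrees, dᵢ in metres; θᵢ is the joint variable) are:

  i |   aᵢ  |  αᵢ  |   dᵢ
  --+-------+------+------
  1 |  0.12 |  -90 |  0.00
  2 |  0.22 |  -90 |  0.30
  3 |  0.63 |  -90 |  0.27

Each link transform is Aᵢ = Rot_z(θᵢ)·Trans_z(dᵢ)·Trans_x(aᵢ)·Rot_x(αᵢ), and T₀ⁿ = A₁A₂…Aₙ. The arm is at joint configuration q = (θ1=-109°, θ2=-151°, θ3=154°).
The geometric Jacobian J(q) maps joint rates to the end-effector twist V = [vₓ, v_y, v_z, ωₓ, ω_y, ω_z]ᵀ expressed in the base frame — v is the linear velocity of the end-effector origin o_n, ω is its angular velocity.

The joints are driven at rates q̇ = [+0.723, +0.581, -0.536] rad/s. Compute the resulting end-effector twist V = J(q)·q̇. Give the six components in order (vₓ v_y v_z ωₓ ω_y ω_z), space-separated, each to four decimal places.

0.1264 0.0697 -0.1802 0.6339 0.0565 0.2542

o_n = [-0.1577, -0.5313, 0.0683]
J₁: ẑ×o_n = [0.5313, -0.1577, 0.0000], ω = ẑ
J2: z=[0.9455, -0.3256, 0.0000] o=[-0.0391, -0.1135, 0.0000] → [-0.0222, -0.0646, -0.4337, 0.9455, -0.3256, 0.0000]
J3: z=[-0.1578, -0.4584, 0.8746] o=[0.3072, -0.0292, 0.1067] → [0.4568, -0.4127, -0.1339, -0.1578, -0.4584, 0.8746]
V = J·q̇ = [0.1264, 0.0697, -0.1802, 0.6339, 0.0565, 0.2542]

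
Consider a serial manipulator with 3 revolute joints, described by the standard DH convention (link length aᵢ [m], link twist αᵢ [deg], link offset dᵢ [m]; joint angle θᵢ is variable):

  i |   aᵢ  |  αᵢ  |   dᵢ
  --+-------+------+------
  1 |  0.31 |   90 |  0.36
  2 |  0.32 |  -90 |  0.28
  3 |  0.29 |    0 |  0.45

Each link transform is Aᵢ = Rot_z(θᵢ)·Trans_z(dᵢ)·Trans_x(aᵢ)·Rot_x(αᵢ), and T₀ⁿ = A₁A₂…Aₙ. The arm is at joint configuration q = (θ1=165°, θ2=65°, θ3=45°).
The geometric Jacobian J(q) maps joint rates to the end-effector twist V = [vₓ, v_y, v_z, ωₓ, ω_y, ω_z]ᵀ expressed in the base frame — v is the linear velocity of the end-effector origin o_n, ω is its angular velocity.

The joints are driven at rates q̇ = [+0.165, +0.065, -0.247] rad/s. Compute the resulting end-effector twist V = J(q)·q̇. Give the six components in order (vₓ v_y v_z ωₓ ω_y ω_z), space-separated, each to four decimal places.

0.0170 0.0267 0.0338 -0.1994 0.1207 0.0606

o_n = [-0.1004, 0.1045, 1.0260]
J₁: ẑ×o_n = [-0.1045, -0.1004, 0.0000], ω = ẑ
J2: z=[0.2588, 0.9659, 0.0000] o=[-0.2994, 0.0802, 0.3600] → [0.6434, -0.1724, -0.1859, 0.2588, 0.9659, 0.0000]
J3: z=[0.8754, -0.2346, 0.4226] o=[-0.3576, 0.3857, 0.6500] → [0.0306, -0.2205, -0.1858, 0.8754, -0.2346, 0.4226]
V = J·q̇ = [0.0170, 0.0267, 0.0338, -0.1994, 0.1207, 0.0606]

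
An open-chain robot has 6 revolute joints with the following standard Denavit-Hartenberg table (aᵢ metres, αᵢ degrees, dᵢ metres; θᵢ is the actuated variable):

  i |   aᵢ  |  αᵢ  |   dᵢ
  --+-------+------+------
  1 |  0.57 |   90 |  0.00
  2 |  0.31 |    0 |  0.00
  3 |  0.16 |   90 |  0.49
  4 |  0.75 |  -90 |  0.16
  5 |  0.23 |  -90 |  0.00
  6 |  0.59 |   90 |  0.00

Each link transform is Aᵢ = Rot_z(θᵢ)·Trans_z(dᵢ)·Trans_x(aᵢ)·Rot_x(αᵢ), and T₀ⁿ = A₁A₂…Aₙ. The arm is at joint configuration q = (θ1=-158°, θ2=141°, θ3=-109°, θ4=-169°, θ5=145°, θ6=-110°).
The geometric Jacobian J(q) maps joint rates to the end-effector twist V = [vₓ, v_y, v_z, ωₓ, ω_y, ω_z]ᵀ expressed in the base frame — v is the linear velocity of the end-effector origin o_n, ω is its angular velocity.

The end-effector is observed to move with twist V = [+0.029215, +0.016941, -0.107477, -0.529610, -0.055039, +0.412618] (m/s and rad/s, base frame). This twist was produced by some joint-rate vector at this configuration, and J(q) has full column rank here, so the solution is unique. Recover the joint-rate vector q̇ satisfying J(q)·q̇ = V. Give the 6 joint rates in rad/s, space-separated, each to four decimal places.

o_n = [0.0486, -0.1885, -0.1641]
J₁: ẑ×o_n = [0.1885, 0.0486, -0.0000], ω = ẑ
J2: z=[-0.3746, 0.9272, 0.0000] o=[-0.5285, -0.2135, 0.0000] → [-0.1522, -0.0615, -0.5444, -0.3746, 0.9272, 0.0000]
J3: z=[-0.3746, 0.9272, 0.0000] o=[-0.3051, -0.1233, 0.1951] → [-0.3331, -0.1346, -0.3035, -0.3746, 0.9272, 0.0000]
J4: z=[-0.4913, -0.1985, -0.8480] o=[-0.6145, 0.2802, 0.2799] → [-0.3093, -0.7805, 0.3619, -0.4913, -0.1985, -0.8480]
J5: z=[0.2177, -0.9708, 0.1011] o=[-0.0606, 0.3497, -0.2459] → [-0.0250, -0.0068, -0.0112, 0.2177, -0.9708, 0.1011]
J6: z=[-0.8862, -0.2400, -0.3963] o=[-0.1547, 0.3504, -0.0361] → [-0.1828, -0.1940, 0.5263, -0.8862, -0.2400, -0.3963]
q̇ = J⁺·V = [0.4890, 0.9000, -0.4420, -0.1310, 0.3800, 0.5700]

0.4890 0.9000 -0.4420 -0.1310 0.3800 0.5700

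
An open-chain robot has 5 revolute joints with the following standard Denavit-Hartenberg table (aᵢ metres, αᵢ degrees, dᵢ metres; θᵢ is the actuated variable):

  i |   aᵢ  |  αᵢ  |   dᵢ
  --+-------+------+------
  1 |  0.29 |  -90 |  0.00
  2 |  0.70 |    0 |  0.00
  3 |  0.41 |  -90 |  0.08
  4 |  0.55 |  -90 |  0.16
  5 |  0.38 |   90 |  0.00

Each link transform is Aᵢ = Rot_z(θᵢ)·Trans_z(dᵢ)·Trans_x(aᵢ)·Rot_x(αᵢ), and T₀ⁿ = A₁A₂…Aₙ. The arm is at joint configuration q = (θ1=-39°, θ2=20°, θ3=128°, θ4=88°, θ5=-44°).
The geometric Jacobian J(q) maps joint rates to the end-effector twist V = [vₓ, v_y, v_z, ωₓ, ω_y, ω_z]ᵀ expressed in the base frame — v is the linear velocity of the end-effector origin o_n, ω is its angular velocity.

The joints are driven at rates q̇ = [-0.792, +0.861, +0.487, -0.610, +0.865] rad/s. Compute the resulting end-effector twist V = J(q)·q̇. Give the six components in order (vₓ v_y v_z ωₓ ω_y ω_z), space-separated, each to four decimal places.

-1.0305 0.2057 -0.2327 1.6503 0.3593 -0.8512

o_n = [-0.1947, -0.7982, -0.1124]
J₁: ẑ×o_n = [0.7982, -0.1947, 0.0000], ω = ẑ
J2: z=[0.6293, 0.7771, 0.0000] o=[0.2254, -0.1825, 0.0000] → [-0.0873, 0.0707, -0.0610, 0.6293, 0.7771, 0.0000]
J3: z=[0.6293, 0.7771, 0.0000] o=[0.7366, -0.5965, -0.2394] → [0.0987, -0.0800, 0.5967, 0.6293, 0.7771, 0.0000]
J4: z=[-0.4118, 0.3335, 0.8480] o=[0.5167, -0.3155, -0.4567] → [0.5242, -0.4615, 0.4360, -0.4118, 0.3335, 0.8480]
J5: z=[0.6367, -0.5605, 0.5296] o=[0.0922, -0.6790, -0.3312] → [-0.0595, -0.2913, -0.2367, 0.6367, -0.5605, 0.5296]
V = J·q̇ = [-1.0305, 0.2057, -0.2327, 1.6503, 0.3593, -0.8512]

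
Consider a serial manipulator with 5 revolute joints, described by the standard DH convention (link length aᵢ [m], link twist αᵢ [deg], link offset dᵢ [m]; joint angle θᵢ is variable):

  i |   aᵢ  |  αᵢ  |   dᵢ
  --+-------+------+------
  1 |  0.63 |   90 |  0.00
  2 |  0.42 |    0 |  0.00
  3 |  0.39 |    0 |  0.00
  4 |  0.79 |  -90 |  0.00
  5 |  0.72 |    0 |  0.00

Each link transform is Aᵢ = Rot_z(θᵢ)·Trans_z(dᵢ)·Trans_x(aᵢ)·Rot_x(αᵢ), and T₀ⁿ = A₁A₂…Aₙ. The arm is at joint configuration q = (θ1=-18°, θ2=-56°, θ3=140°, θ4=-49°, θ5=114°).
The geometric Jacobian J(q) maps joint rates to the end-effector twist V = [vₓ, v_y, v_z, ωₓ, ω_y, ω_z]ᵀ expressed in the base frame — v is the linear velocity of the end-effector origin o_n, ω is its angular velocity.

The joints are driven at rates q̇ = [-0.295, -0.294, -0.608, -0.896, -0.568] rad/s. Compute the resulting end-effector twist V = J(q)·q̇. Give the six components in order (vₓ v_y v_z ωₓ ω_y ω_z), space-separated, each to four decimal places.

o_n = [1.4519, 0.2199, 0.3248]
J₁: ẑ×o_n = [-0.2199, 1.4519, 0.0000], ω = ẑ
J2: z=[-0.3090, -0.9511, 0.0000] o=[0.5992, -0.1947, 0.0000] → [-0.3089, 0.1004, 0.6829, -0.3090, -0.9511, 0.0000]
J3: z=[-0.3090, -0.9511, 0.0000] o=[0.8225, -0.2673, -0.3482] → [-0.6401, 0.2080, 0.4480, -0.3090, -0.9511, 0.0000]
J4: z=[-0.3090, -0.9511, 0.0000] o=[0.8613, -0.2799, 0.0397] → [-0.2712, 0.0881, 0.4072, -0.3090, -0.9511, 0.0000]
J5: z=[-0.5455, 0.1772, 0.8192] o=[1.4768, -0.4798, 0.4928] → [-0.6029, -0.1120, -0.3773, -0.5455, 0.1772, 0.8192]
V = J·q̇ = [1.1303, -0.5996, -0.6237, 0.8655, 1.6093, -0.7603]

1.1303 -0.5996 -0.6237 0.8655 1.6093 -0.7603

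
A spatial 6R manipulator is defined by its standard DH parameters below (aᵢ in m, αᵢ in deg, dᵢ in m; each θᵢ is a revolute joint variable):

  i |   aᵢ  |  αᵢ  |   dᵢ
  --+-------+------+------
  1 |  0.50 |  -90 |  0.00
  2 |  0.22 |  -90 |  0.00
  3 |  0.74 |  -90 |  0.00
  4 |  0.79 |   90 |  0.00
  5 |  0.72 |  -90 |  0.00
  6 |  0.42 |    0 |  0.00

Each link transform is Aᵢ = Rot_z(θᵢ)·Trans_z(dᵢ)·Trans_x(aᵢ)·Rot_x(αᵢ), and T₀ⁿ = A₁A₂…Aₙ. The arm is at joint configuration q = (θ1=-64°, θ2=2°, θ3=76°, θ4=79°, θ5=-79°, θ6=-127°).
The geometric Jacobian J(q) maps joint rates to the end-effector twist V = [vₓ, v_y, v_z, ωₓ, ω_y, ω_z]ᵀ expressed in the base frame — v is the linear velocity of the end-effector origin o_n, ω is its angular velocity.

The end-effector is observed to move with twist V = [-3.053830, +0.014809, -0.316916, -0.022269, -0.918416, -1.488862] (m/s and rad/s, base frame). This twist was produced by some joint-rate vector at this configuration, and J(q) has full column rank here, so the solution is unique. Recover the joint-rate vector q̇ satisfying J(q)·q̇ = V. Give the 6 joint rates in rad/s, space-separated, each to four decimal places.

o_n = [-0.3252, -1.8182, 0.7649]
J₁: ẑ×o_n = [1.8182, -0.3252, 0.0000], ω = ẑ
J2: z=[0.8988, 0.4384, 0.0000] o=[0.2192, -0.4494, 0.0000] → [0.3353, -0.6874, -0.9916, 0.8988, 0.4384, 0.0000]
J3: z=[-0.0153, 0.0314, -0.9994] o=[0.3156, -0.6470, -0.0077] → [-1.1462, 0.6522, 0.0380, -0.0153, 0.0314, -0.9994]
J4: z=[-0.6425, 0.7655, 0.0339] o=[-0.2514, -1.1226, -0.0139] → [0.6197, 0.4979, 0.5035, -0.6425, 0.7655, 0.0339]
J5: z=[-0.7550, -0.6249, -0.1990] o=[-0.3550, -1.2438, 0.7598] → [-0.1174, -0.0021, 0.4522, -0.7550, -0.6249, -0.1990]
J6: z=[-0.2514, -0.0045, 0.9679] o=[0.0811, -1.8059, 0.8704] → [0.0123, -0.4198, 0.0012, -0.2514, -0.0045, 0.9679]
q̇ = J⁺·V = [-0.8750, 0.4240, 0.9260, -0.7100, 0.9400, 0.5400]

-0.8750 0.4240 0.9260 -0.7100 0.9400 0.5400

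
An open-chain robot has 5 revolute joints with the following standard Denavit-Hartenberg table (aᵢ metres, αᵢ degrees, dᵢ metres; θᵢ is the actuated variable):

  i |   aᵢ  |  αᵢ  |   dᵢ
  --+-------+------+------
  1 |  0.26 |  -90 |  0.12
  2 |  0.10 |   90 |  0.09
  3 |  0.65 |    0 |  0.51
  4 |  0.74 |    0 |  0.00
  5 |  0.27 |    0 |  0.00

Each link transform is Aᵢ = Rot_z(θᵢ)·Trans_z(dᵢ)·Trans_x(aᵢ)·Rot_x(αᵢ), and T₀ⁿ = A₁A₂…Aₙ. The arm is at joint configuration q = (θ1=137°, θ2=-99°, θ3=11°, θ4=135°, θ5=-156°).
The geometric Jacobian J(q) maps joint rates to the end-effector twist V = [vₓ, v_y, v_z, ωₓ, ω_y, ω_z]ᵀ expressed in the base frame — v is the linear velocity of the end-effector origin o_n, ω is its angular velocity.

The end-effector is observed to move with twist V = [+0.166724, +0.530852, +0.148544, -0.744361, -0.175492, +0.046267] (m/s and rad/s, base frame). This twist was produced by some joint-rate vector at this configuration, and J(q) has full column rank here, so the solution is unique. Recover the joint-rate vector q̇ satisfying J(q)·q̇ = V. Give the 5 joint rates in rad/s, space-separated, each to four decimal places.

-0.0210 0.6360 -0.1310 0.6370 -0.9360

o_n = [-0.1733, -0.6328, 0.4259]
J₁: ẑ×o_n = [0.6328, -0.1733, 0.0000], ω = ẑ
J2: z=[-0.6820, -0.7314, 0.0000] o=[-0.1902, 0.1773, 0.1200] → [-0.2237, 0.2086, 0.5648, -0.6820, -0.7314, 0.0000]
J3: z=[0.7223, -0.6736, -0.1564] o=[-0.2401, 0.1008, 0.2188] → [-0.2543, -0.1601, -0.4849, 0.7223, -0.6736, -0.1564]
J4: z=[0.7223, -0.6736, -0.1564] o=[0.1167, -0.4015, 0.7692] → [0.1951, 0.2934, -0.3624, 0.7223, -0.6736, -0.1564]
J5: z=[0.7223, -0.6736, -0.1564] o=[-0.2357, -0.6387, 0.1633] → [-0.1760, -0.1995, 0.0463, 0.7223, -0.6736, -0.1564]
q̇ = J⁺·V = [-0.0210, 0.6360, -0.1310, 0.6370, -0.9360]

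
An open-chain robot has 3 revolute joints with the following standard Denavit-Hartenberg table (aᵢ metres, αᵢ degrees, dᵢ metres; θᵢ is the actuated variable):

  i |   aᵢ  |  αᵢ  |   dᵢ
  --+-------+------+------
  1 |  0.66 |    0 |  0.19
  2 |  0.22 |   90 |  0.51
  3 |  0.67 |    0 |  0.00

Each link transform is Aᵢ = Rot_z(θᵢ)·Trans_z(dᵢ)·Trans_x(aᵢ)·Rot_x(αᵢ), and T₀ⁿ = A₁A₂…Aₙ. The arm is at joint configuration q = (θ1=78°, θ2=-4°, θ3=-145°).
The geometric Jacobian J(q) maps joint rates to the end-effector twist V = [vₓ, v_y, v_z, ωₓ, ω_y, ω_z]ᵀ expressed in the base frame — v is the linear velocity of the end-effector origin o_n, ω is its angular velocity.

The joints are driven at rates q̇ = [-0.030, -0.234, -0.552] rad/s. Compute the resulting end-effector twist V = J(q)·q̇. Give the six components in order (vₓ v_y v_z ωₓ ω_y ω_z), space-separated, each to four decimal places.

-0.1226 -0.1841 0.3030 -0.5306 0.1522 -0.2640

o_n = [0.0466, 0.3295, 0.3157]
J₁: ẑ×o_n = [-0.3295, 0.0466, 0.0000], ω = ẑ
J2: z=[0.0000, 0.0000, 1.0000] o=[0.1372, 0.6456, 0.1900] → [0.3161, -0.0906, 0.0000, 0.0000, 0.0000, 1.0000]
J3: z=[0.9613, -0.2756, 0.0000] o=[0.1979, 0.8571, 0.7000] → [0.1059, 0.3694, -0.5488, 0.9613, -0.2756, 0.0000]
V = J·q̇ = [-0.1226, -0.1841, 0.3030, -0.5306, 0.1522, -0.2640]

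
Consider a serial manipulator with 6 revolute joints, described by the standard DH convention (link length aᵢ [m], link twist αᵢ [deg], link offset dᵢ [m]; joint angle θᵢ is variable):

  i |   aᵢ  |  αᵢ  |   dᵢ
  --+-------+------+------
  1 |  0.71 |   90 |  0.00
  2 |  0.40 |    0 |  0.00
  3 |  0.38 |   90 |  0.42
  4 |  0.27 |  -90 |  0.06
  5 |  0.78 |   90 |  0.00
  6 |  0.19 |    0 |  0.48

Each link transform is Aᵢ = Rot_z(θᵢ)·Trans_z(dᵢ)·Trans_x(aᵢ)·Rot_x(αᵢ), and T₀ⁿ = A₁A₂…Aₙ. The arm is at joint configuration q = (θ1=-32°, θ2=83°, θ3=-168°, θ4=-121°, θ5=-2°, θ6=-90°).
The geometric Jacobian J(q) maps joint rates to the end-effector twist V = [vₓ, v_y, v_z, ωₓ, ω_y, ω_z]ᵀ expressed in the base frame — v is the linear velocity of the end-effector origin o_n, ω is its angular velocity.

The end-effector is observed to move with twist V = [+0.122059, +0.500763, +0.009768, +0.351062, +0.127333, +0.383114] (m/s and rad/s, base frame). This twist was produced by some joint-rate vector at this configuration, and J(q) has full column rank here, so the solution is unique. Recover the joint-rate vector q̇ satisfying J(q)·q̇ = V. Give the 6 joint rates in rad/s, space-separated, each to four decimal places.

0.8720 0.7490 -0.7220 0.2140 0.6000 -0.4010

o_n = [0.3359, 0.2233, 0.6612]
J₁: ẑ×o_n = [-0.2233, 0.3359, 0.0000], ω = ẑ
J2: z=[-0.5299, -0.8480, 0.0000] o=[0.6021, -0.3762, 0.0000] → [-0.5607, 0.3504, -0.5435, -0.5299, -0.8480, 0.0000]
J3: z=[-0.5299, -0.8480, 0.0000] o=[0.6435, -0.4021, 0.3970] → [-0.2240, 0.1400, -0.5922, -0.5299, -0.8480, 0.0000]
J4: z=[-0.8448, 0.5279, -0.0872] o=[0.4490, -0.7758, 0.0185] → [0.4264, 0.5528, -0.7844, -0.8448, 0.5279, -0.0872]
J5: z=[0.3363, 0.3972, -0.8539] o=[0.5106, -0.5414, 0.1518] → [0.8554, -0.0221, 0.3266, 0.3363, 0.3972, -0.8539]
J6: z=[-0.8588, 0.5014, -0.1050] o=[0.8121, 0.0581, 0.5494] → [0.0734, 0.1460, 0.0968, -0.8588, 0.5014, -0.1050]
q̇ = J⁺·V = [0.8720, 0.7490, -0.7220, 0.2140, 0.6000, -0.4010]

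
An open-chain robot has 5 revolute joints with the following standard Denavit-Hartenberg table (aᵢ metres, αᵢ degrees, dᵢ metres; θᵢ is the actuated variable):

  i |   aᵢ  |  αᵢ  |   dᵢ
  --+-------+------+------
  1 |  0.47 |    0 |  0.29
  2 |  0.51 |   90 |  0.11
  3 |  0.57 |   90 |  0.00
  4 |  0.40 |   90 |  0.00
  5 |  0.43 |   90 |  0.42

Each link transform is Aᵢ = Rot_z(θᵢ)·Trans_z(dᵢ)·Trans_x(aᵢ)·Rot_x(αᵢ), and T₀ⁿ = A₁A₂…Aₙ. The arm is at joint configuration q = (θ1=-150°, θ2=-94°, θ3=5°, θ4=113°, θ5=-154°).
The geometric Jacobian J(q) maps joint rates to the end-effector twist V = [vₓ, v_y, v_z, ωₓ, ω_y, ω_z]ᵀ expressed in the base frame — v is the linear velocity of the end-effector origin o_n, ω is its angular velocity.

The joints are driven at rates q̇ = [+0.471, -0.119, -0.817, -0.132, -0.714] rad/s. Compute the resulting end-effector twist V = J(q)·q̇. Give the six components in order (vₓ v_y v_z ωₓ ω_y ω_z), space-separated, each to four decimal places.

-0.6698 -0.1463 -1.0291 -0.6930 -1.0793 0.4262

o_n = [-0.8802, 1.1378, 0.6707]
J₁: ẑ×o_n = [-1.1378, -0.8802, 0.0000], ω = ẑ
J2: z=[0.0000, 0.0000, 1.0000] o=[-0.4070, -0.2350, 0.2900] → [-1.3728, -0.4731, 0.0000, 0.0000, 0.0000, 1.0000]
J3: z=[0.8988, 0.4384, 0.0000] o=[-0.6306, 0.2234, 0.4000] → [0.1187, -0.2433, 0.9313, 0.8988, 0.4384, 0.0000]
J4: z=[-0.0382, 0.0783, -0.9962] o=[-0.8795, 0.7337, 0.4497] → [0.4198, 0.0091, -0.0154, -0.0382, 0.0783, -0.9962]
J5: z=[-0.0508, 0.9955, 0.0802] o=[-0.4803, 0.7552, 0.4361] → [0.2029, -0.0202, 0.3786, -0.0508, 0.9955, 0.0802]
V = J·q̇ = [-0.6698, -0.1463, -1.0291, -0.6930, -1.0793, 0.4262]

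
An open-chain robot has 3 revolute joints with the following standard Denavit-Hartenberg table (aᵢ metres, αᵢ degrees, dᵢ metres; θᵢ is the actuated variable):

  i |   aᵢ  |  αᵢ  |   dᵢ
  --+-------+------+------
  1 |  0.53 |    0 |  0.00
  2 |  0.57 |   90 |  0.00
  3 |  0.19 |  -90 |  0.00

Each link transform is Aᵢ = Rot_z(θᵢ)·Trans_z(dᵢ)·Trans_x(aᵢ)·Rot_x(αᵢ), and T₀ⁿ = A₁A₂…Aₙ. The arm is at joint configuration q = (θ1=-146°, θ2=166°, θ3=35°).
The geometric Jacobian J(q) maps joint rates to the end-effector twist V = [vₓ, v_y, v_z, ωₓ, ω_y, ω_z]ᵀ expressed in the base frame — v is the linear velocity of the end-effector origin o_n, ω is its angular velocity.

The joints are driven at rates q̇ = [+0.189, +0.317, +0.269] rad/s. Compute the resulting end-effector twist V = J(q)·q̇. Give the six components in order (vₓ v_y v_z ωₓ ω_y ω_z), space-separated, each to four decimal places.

-0.0971 0.2520 0.0419 0.0920 -0.2528 0.5060

o_n = [0.2425, -0.0482, 0.1090]
J₁: ẑ×o_n = [0.0482, 0.2425, -0.0000], ω = ẑ
J2: z=[0.0000, 0.0000, 1.0000] o=[-0.4394, -0.2964, 0.0000] → [-0.2482, 0.6819, 0.0000, 0.0000, 0.0000, 1.0000]
J3: z=[0.3420, -0.9397, 0.0000] o=[0.0962, -0.1014, 0.0000] → [-0.1024, -0.0373, 0.1556, 0.3420, -0.9397, 0.0000]
V = J·q̇ = [-0.0971, 0.2520, 0.0419, 0.0920, -0.2528, 0.5060]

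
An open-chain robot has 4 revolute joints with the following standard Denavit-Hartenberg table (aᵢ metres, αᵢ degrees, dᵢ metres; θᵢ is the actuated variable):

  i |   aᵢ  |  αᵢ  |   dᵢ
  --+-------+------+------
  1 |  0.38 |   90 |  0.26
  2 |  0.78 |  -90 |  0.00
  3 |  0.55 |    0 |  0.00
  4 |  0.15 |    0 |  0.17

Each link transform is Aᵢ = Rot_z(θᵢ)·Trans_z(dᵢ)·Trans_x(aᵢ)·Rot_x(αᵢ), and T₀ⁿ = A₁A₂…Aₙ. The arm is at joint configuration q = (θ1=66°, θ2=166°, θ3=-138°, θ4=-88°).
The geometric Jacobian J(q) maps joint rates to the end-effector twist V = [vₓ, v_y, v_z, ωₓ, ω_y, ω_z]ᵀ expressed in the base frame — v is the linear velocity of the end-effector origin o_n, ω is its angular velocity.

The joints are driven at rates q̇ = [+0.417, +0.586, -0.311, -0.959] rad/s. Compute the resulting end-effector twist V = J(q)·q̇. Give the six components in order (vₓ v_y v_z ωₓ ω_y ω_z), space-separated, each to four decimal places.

o_n = [0.2701, -0.0330, 0.1597]
J₁: ẑ×o_n = [0.0330, 0.2701, -0.0000], ω = ẑ
J2: z=[0.9135, -0.4067, 0.0000] o=[0.1546, 0.3471, 0.2600] → [0.0408, 0.0917, -0.3003, 0.9135, -0.4067, 0.0000]
J3: z=[-0.0984, -0.2210, -0.9703] o=[-0.1533, -0.3443, 0.4487] → [0.3659, -0.4392, 0.0629, -0.0984, -0.2210, -0.9703]
J4: z=[-0.0984, -0.2210, -0.9703] o=[0.3442, -0.1316, 0.3498] → [0.1378, 0.0533, -0.0261, -0.0984, -0.2210, -0.9703]
V = J·q̇ = [-0.2083, 0.2518, -0.1705, 0.6603, 0.0423, 1.6493]

-0.2083 0.2518 -0.1705 0.6603 0.0423 1.6493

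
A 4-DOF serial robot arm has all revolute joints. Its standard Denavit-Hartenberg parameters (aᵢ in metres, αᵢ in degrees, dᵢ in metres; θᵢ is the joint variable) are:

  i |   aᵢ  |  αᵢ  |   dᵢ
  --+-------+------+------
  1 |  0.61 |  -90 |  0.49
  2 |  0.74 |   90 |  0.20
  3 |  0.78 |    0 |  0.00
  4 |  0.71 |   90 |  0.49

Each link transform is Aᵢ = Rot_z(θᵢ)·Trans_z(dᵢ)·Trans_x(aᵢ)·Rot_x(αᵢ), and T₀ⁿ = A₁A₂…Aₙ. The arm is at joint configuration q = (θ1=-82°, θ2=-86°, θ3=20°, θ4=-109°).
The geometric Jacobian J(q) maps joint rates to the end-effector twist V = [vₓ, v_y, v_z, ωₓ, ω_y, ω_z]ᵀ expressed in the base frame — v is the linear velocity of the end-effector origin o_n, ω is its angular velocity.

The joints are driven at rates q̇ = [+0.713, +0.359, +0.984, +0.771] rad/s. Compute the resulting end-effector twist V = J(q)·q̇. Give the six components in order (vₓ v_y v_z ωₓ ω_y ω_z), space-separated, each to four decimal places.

o_n = [-0.2095, -0.2565, 2.0059]
J₁: ẑ×o_n = [0.2565, -0.2095, 0.0000], ω = ẑ
J2: z=[0.9903, 0.1392, 0.0000] o=[0.0849, -0.6041, 0.4900] → [0.2110, -1.5012, 0.3852, 0.9903, 0.1392, 0.0000]
J3: z=[-0.1388, 0.9879, 0.0698] o=[0.2901, -0.6273, 1.2282] → [0.7424, 0.0731, 0.4420, -0.1388, 0.9879, 0.0698]
J4: z=[-0.1388, 0.9879, 0.0698] o=[0.5614, -0.6408, 1.9594] → [0.0192, -0.0473, 0.7082, -0.1388, 0.9879, 0.0698]
V = J·q̇ = [1.0039, -0.6528, 1.1192, 0.1119, 1.7837, 0.8354]

1.0039 -0.6528 1.1192 0.1119 1.7837 0.8354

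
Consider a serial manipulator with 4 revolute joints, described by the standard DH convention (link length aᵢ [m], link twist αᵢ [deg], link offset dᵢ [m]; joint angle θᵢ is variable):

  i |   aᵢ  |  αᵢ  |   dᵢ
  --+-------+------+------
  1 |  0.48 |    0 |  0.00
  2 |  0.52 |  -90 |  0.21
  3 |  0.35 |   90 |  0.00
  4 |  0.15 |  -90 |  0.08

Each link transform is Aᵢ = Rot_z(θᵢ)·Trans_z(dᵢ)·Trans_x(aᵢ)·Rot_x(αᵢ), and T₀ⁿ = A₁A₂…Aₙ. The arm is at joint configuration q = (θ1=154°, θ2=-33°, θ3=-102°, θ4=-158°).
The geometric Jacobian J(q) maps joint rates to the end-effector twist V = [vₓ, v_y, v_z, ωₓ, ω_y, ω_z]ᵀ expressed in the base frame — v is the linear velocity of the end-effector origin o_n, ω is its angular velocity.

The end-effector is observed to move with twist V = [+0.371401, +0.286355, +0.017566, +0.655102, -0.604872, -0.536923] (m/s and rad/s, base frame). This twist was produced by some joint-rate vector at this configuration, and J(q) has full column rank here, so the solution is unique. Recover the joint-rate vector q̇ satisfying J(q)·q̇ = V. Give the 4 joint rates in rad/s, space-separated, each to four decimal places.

-0.5040 0.1490 -0.2500 0.8750

o_n = [-0.5882, 0.5804, 0.3997]
J₁: ẑ×o_n = [-0.5804, -0.5882, 0.0000], ω = ẑ
J2: z=[0.0000, 0.0000, 1.0000] o=[-0.4314, 0.2104, 0.0000] → [-0.3700, -0.1568, 0.0000, 0.0000, 0.0000, 1.0000]
J3: z=[-0.8572, -0.5150, 0.0000] o=[-0.6992, 0.6561, 0.2100] → [-0.0977, 0.1626, 0.1221, -0.8572, -0.5150, 0.0000]
J4: z=[0.5038, -0.8384, -0.2079] o=[-0.6618, 0.5938, 0.5524] → [0.1252, 0.0616, 0.0550, 0.5038, -0.8384, -0.2079]
q̇ = J⁺·V = [-0.5040, 0.1490, -0.2500, 0.8750]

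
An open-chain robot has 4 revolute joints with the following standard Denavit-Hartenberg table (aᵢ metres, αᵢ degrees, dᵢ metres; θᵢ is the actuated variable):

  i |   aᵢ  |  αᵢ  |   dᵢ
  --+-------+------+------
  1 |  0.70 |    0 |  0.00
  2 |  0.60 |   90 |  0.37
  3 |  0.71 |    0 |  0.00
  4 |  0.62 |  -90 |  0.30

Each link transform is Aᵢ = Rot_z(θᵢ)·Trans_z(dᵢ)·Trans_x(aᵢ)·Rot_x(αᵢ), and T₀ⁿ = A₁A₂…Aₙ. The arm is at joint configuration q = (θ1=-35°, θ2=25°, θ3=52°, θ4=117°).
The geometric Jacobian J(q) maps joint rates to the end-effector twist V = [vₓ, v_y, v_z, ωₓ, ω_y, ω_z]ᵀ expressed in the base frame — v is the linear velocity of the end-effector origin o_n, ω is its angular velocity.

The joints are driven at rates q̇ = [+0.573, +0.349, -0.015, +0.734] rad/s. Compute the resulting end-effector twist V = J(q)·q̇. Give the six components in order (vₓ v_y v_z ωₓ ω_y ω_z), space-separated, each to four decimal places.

o_n = [0.9433, -0.7714, 1.0478]
J₁: ẑ×o_n = [0.7714, 0.9433, -0.0000], ω = ẑ
J2: z=[0.0000, 0.0000, 1.0000] o=[0.5734, -0.4015, 0.0000] → [0.3699, 0.3699, -0.0000, 0.0000, 0.0000, 1.0000]
J3: z=[-0.1736, -0.9848, 0.0000] o=[1.1643, -0.5057, 0.3700] → [-0.6675, 0.1177, -0.1715, -0.1736, -0.9848, 0.0000]
J4: z=[-0.1736, -0.9848, 0.0000] o=[1.5948, -0.5816, 0.9295] → [-0.1165, 0.0205, -0.6086, -0.1736, -0.9848, 0.0000]
V = J·q̇ = [0.4956, 0.6829, -0.4441, -0.1249, -0.7081, 0.9220]

0.4956 0.6829 -0.4441 -0.1249 -0.7081 0.9220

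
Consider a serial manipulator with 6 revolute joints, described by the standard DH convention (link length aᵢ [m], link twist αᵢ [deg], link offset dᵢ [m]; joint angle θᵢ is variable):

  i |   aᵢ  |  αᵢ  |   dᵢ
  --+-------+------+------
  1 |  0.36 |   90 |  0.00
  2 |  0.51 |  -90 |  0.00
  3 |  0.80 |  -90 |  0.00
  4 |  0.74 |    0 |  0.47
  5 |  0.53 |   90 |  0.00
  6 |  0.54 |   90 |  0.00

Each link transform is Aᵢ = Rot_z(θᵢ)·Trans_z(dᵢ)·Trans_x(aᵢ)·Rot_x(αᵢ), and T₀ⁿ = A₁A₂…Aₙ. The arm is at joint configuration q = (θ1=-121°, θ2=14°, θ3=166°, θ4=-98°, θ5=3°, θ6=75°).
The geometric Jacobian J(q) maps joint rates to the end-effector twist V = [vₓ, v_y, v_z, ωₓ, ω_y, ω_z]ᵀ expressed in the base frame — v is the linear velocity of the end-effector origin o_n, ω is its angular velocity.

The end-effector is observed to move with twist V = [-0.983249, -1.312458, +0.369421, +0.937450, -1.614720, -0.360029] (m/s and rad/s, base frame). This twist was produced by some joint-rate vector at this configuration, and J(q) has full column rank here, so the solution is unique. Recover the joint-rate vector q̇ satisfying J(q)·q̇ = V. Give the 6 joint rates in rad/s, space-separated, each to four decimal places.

o_n = [-0.5286, 0.6884, 1.2739]
J₁: ẑ×o_n = [-0.6884, -0.5286, 0.0000], ω = ẑ
J2: z=[-0.8572, 0.5150, 0.0000] o=[-0.1854, -0.3086, 0.0000] → [0.6561, 1.0919, -0.6779, -0.8572, 0.5150, 0.0000]
J3: z=[0.1246, 0.2074, 0.9703] o=[-0.4403, -0.7328, 0.1234] → [-1.1404, -0.2290, 0.1954, 0.1246, 0.2074, 0.9703]
J4: z=[-0.7108, 0.7009, -0.0585] o=[0.1135, -0.1868, -0.0644] → [0.9893, 0.9888, -0.1721, -0.7108, 0.7009, -0.0585]
J5: z=[-0.7108, 0.7009, -0.0585] o=[-0.2005, 0.2243, 0.6433] → [0.4692, 0.4674, -0.1000, -0.7108, 0.7009, -0.0585]
J6: z=[-0.7005, -0.6979, 0.1493] o=[-0.1667, 0.3023, 1.1664] → [-0.1326, 0.0212, -0.5230, -0.7005, -0.6979, 0.1493]
q̇ = J⁺·V = [-0.5750, -0.9170, 0.0540, -0.3600, -0.5610, 0.7280]

-0.5750 -0.9170 0.0540 -0.3600 -0.5610 0.7280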